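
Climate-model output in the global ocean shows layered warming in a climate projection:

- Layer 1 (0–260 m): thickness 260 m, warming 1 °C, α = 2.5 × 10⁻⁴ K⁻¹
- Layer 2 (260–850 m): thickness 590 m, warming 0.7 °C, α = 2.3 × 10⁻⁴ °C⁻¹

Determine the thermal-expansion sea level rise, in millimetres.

Layer 1: 260 × 2.5×10⁻⁴ × 1 = 0.06500 m
Layer 2: 2.3×10⁻⁴ × 590 × 0.7 = 0.09499 m
Δh = 0.06500 + 0.09499 = 0.15999 m

Δh ≈ 160 mm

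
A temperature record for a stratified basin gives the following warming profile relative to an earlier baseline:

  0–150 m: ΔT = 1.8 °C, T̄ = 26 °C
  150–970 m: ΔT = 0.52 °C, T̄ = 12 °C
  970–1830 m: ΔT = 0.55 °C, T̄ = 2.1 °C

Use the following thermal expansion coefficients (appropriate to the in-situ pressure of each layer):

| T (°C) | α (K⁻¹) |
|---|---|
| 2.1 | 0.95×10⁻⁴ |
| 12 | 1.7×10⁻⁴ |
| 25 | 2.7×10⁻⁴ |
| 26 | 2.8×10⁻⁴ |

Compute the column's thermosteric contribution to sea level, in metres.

Layer 1 at 26 °C → α = 2.8×10⁻⁴ K⁻¹
Layer 2 at 12 °C → α = 1.7×10⁻⁴ K⁻¹
Layer 3 at 2.1 °C → α = 0.95×10⁻⁴ K⁻¹
Layer 1: 2.8×10⁻⁴ × 150 × 1.8 = 0.07560 m
150–970 m: 0.52 × 820 × 1.7×10⁻⁴ = 0.072488 m
970–1830 m: 0.95×10⁻⁴ × 860 × 0.55 = 0.044935 m
Δh = 0.07560 + 0.072488 + 0.044935 = 0.193023 m ≈ 0.193 m

0.193 m of thermosteric rise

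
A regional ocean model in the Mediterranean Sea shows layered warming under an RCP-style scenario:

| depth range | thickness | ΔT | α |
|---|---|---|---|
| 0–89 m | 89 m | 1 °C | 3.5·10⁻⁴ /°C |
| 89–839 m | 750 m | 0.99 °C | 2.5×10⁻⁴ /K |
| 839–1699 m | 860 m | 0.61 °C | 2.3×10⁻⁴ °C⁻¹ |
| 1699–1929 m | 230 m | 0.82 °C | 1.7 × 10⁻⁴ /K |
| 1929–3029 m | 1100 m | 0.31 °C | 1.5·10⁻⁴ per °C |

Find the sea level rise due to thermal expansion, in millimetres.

about 421 mm

1 × 89 × 3.5×10⁻⁴ = 0.03115 m
750 × 0.99 × 2.5×10⁻⁴ = 0.185625 m
Layer 3: 0.61 × 860 × 2.3×10⁻⁴ = 0.120658 m
Layer 4: 230 × 1.7×10⁻⁴ × 0.82 = 0.032062 m
0.31 × 1100 × 1.5×10⁻⁴ = 0.05115 m
Δh = 0.03115 + 0.185625 + 0.120658 + 0.032062 + 0.05115 = 0.420645 m ≈ 421 mm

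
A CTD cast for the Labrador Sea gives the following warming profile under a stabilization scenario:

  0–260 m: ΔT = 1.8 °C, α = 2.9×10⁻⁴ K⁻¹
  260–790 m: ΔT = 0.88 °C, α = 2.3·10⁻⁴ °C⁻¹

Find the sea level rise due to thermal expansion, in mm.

0–260 m: 1.8 × 260 × 2.9×10⁻⁴ = 0.13572 m
Layer 2: 530 × 2.3×10⁻⁴ × 0.88 = 0.107272 m
Δh = 0.13572 + 0.107272 = 0.242992 m

Δh = 243 mm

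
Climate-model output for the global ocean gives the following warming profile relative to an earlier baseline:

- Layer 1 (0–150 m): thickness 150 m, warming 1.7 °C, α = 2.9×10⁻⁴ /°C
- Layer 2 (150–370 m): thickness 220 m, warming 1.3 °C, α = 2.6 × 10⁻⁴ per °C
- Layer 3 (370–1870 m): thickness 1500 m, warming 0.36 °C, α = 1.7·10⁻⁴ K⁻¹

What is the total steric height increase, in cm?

24.0 cm of thermosteric rise

0–150 m: 150 × 1.7 × 2.9×10⁻⁴ = 0.07395 m
Layer 2: 2.6×10⁻⁴ × 1.3 × 220 = 0.07436 m
1.7×10⁻⁴ × 1500 × 0.36 = 0.09180 m
Δh = 0.07395 + 0.07436 + 0.09180 = 0.24011 m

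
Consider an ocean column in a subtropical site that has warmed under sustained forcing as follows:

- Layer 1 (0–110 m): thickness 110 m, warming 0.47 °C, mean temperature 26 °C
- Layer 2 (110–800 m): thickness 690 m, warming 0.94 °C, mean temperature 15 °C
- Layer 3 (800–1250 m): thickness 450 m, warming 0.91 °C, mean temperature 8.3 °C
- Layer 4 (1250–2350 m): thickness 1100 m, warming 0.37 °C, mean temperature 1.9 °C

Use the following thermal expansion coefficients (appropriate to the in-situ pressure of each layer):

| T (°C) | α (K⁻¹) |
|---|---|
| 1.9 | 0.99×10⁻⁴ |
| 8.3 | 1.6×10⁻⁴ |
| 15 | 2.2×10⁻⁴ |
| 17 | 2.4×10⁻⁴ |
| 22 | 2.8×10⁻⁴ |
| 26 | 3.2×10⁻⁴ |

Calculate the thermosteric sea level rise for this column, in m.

0.27 m

Layer 1 at 26 °C → α = 3.2×10⁻⁴ K⁻¹
Layer 2 at 15 °C → α = 2.2×10⁻⁴ K⁻¹
Layer 3 at 8.3 °C → α = 1.6×10⁻⁴ K⁻¹
Layer 4 at 1.9 °C → α = 0.99×10⁻⁴ K⁻¹
0–110 m: 3.2×10⁻⁴ × 0.47 × 110 = 0.016544 m
Layer 2: 2.2×10⁻⁴ × 0.94 × 690 = 0.142692 m
1.6×10⁻⁴ × 450 × 0.91 = 0.06552 m
0.37 × 0.99×10⁻⁴ × 1100 = 0.040293 m
Δh = 0.016544 + 0.142692 + 0.06552 + 0.040293 = 0.265049 m ≈ 0.27 m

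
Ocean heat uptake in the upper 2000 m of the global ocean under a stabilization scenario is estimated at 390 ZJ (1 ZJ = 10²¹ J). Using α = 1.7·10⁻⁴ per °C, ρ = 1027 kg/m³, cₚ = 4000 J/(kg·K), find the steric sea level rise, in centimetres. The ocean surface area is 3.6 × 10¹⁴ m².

Per unit area: Q = 390×10²¹ / (3.6×10¹⁴) ≈ 1.083×10⁹ J/m²
Δh = αQ/(ρcₚ) = 1.7×10⁻⁴ × 1.083×10⁹ / (1027 × 4000) ≈ 0.044817 m

Δh = 4.48 cm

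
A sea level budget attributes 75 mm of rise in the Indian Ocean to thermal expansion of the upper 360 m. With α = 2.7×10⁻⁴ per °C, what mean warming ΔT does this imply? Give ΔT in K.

ΔT ≈ 0.772 K

ΔT = Δh/(αH) = 0.075 / (2.7×10⁻⁴ × 360) ≈ 0.7716 K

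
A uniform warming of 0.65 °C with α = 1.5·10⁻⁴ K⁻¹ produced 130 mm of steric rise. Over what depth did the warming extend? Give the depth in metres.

1300 m

H = Δh/(αΔT) = 0.13 / (1.5×10⁻⁴ × 0.65) ≈ 1333 m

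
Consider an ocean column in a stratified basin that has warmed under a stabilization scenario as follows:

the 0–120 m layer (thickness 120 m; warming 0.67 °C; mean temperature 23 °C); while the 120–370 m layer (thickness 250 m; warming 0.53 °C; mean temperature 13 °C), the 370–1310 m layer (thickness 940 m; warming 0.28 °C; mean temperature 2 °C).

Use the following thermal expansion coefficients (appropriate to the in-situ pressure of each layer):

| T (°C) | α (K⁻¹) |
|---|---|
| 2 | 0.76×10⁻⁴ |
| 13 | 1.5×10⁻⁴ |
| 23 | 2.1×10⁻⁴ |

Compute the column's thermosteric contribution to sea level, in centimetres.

Layer 1 at 23 °C → α = 2.1×10⁻⁴ K⁻¹
Layer 2 at 13 °C → α = 1.5×10⁻⁴ K⁻¹
Layer 3 at 2 °C → α = 0.76×10⁻⁴ K⁻¹
0–120 m: 2.1×10⁻⁴ × 120 × 0.67 = 0.016884 m
Layer 2: 0.53 × 250 × 1.5×10⁻⁴ = 0.019875 m
940 × 0.76×10⁻⁴ × 0.28 = 0.0200032 m
Δh = 0.016884 + 0.019875 + 0.0200032 = 0.0567622 m ≈ 5.7 cm

5.7 cm of thermosteric rise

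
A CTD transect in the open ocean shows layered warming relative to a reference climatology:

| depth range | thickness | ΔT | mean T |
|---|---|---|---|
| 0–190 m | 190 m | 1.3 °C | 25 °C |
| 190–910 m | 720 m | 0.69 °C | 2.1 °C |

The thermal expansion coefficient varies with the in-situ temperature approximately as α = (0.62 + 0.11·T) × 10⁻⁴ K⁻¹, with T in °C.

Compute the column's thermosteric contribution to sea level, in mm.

Layer 1: α = (0.62 + 0.11×25)×10⁻⁴ = 3.37×10⁻⁴ K⁻¹
Layer 2: α = (0.62 + 0.11×2.1)×10⁻⁴ = 0.851×10⁻⁴ K⁻¹
190 × 1.3 × 3.37×10⁻⁴ = 0.083239 m
Layer 2: 0.69 × 720 × 0.851×10⁻⁴ = 0.04227768 m
Δh = 0.083239 + 0.04227768 = 0.12551668 m

126 mm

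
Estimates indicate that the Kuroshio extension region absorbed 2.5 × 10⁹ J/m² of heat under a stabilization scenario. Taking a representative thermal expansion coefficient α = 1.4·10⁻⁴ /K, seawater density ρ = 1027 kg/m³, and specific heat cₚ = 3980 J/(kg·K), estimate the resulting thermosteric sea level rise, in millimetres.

Δh = αQ/(ρcₚ) = 1.4×10⁻⁴ × 2.5×10⁹ / (1027 × 3980) ≈ 0.085628 m

about 85.6 mm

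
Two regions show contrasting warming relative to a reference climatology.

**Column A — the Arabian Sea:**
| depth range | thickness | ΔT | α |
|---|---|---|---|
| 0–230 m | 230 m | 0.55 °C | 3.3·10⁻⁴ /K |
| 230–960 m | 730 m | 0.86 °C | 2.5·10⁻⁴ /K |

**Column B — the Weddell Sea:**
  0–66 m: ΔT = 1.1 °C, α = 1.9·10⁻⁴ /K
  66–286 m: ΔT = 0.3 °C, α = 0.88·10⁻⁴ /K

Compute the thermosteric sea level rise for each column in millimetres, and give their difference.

A 3.3×10⁻⁴ × 0.55 × 230 = 0.041745 m
A 2.5×10⁻⁴ × 0.86 × 730 = 0.15695 m
A total: 0.198695 m
B 0–66 m: 66 × 1.9×10⁻⁴ × 1.1 = 0.013794 m
B 66–286 m: 0.3 × 0.88×10⁻⁴ × 220 = 0.005808 m
B total: 0.019602 m
Difference: 0.198695 − 0.019602 = 0.179093 m

Δh_A ≈ 199 mm, Δh_B ≈ 19.6 mm; difference ≈ 179 mm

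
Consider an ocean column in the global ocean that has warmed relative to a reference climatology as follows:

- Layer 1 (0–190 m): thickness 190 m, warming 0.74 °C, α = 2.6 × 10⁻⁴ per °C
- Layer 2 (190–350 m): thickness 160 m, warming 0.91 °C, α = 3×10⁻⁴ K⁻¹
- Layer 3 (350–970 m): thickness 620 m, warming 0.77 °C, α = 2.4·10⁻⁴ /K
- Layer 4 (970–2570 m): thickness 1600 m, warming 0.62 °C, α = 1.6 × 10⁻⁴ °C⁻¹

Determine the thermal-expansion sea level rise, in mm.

190 × 2.6×10⁻⁴ × 0.74 = 0.036556 m
Layer 2: 0.91 × 160 × 3×10⁻⁴ = 0.04368 m
2.4×10⁻⁴ × 620 × 0.77 = 0.114576 m
970–2570 m: 1600 × 0.62 × 1.6×10⁻⁴ = 0.15872 m
Δh = 0.036556 + 0.04368 + 0.114576 + 0.15872 = 0.353532 m

Δh ≈ 350 mm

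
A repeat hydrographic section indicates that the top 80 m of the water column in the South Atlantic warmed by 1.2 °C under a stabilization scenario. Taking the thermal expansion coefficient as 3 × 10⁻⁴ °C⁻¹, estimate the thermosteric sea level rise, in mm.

Δh = αΔT·H = 3×10⁻⁴ × 1.2 × 80 = 0.02880 m

Δh = 29 mm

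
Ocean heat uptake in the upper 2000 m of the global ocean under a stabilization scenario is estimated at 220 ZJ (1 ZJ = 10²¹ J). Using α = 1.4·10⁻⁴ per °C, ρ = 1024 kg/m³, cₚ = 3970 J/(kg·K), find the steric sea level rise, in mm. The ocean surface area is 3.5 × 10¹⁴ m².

about 21.6 mm

Per unit area: Q = 220×10²¹ / (3.5×10¹⁴) ≈ 6.286×10⁸ J/m²
Δh = αQ/(ρcₚ) = 1.4×10⁻⁴ × 6.286×10⁸ / (1024 × 3970) ≈ 0.021648 m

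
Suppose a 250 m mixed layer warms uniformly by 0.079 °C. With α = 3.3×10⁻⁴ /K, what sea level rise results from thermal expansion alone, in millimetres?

6.52 mm of thermosteric rise

Δh = αΔT·H = 3.3×10⁻⁴ × 0.079 × 250 = 0.0065175 m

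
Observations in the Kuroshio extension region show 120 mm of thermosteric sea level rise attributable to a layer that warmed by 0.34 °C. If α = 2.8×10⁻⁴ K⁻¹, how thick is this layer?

1260 m

H = Δh/(αΔT) = 0.12 / (2.8×10⁻⁴ × 0.34) ≈ 1261 m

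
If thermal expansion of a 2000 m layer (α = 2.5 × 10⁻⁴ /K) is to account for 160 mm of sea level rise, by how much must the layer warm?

0.320 °C

ΔT = Δh/(αH) = 0.16 / (2.5×10⁻⁴ × 2000) = 0.3200 °C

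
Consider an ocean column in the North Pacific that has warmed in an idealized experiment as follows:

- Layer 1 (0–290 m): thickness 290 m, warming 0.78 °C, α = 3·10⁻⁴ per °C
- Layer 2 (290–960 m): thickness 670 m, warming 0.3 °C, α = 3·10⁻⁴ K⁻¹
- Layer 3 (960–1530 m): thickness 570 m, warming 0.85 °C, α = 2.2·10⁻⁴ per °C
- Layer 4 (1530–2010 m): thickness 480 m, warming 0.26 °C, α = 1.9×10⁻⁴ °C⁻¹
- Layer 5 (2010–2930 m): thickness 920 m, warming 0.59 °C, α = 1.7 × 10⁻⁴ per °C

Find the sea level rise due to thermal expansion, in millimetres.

0–290 m: 290 × 0.78 × 3×10⁻⁴ = 0.06786 m
3×10⁻⁴ × 670 × 0.3 = 0.06030 m
570 × 0.85 × 2.2×10⁻⁴ = 0.10659 m
0.26 × 1.9×10⁻⁴ × 480 = 0.023712 m
1.7×10⁻⁴ × 0.59 × 920 = 0.092276 m
Δh = 0.06786 + 0.06030 + 0.10659 + 0.023712 + 0.092276 = 0.350738 m ≈ 351 mm

351 mm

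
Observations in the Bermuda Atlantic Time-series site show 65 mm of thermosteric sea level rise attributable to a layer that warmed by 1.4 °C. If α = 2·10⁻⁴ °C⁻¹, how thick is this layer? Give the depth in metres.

232 m

H = Δh/(αΔT) = 0.065 / (2×10⁻⁴ × 1.4) ≈ 232.1 m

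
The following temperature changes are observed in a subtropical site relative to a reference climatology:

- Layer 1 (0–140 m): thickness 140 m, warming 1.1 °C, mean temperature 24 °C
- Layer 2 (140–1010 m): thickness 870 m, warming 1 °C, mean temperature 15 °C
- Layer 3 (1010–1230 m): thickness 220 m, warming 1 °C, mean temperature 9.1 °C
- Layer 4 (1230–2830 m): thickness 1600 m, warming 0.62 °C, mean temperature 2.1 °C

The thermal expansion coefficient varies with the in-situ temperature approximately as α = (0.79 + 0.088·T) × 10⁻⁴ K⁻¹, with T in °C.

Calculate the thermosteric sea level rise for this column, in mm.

about 360 mm

Layer 1: α = (0.79 + 0.088×24)×10⁻⁴ = 2.902×10⁻⁴ K⁻¹
Layer 2: α = (0.79 + 0.088×15)×10⁻⁴ = 2.11×10⁻⁴ K⁻¹
Layer 3: α = (0.79 + 0.088×9.1)×10⁻⁴ = 1.5908×10⁻⁴ K⁻¹
Layer 4: α = (0.79 + 0.088×2.1)×10⁻⁴ = 0.9748×10⁻⁴ K⁻¹
0–140 m: 1.1 × 140 × 2.902×10⁻⁴ = 0.0446908 m
Layer 2: 1 × 2.11×10⁻⁴ × 870 = 0.18357 m
Layer 3: 1 × 1.5908×10⁻⁴ × 220 = 0.0349976 m
1230–2830 m: 1600 × 0.62 × 0.9748×10⁻⁴ = 0.09670016 m
Δh = 0.0446908 + 0.18357 + 0.0349976 + 0.09670016 = 0.35995856 m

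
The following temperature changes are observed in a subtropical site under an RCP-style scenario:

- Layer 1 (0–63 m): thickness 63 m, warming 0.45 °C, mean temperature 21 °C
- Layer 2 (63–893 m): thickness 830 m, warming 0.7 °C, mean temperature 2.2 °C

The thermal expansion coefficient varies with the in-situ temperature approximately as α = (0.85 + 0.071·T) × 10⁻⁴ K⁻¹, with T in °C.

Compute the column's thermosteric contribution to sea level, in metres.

0.065 m

Layer 1: α = (0.85 + 0.071×21)×10⁻⁴ = 2.341×10⁻⁴ K⁻¹
Layer 2: α = (0.85 + 0.071×2.2)×10⁻⁴ = 1.0062×10⁻⁴ K⁻¹
63 × 2.341×10⁻⁴ × 0.45 = 0.006636735 m
63–893 m: 830 × 0.7 × 1.0062×10⁻⁴ = 0.05846022 m
Δh = 0.006636735 + 0.05846022 = 0.065096955 m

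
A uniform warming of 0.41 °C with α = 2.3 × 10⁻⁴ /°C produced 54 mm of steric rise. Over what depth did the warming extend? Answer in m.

H = Δh/(αΔT) = 0.054 / (2.3×10⁻⁴ × 0.41) ≈ 572.6 m

573 m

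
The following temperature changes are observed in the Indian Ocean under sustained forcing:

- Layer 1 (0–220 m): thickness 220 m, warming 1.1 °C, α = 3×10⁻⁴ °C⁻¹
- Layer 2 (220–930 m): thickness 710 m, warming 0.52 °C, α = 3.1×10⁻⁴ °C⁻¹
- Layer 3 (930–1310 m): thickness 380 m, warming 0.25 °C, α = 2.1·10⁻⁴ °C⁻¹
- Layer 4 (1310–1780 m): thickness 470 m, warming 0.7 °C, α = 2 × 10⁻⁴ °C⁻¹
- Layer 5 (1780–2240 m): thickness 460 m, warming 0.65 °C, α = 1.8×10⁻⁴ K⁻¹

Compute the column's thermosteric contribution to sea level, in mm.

Δh = 330 mm

0–220 m: 3×10⁻⁴ × 1.1 × 220 = 0.07260 m
710 × 3.1×10⁻⁴ × 0.52 = 0.114452 m
2.1×10⁻⁴ × 0.25 × 380 = 0.01995 m
Layer 4: 0.7 × 470 × 2×10⁻⁴ = 0.06580 m
Layer 5: 1.8×10⁻⁴ × 0.65 × 460 = 0.05382 m
Δh = 0.07260 + 0.114452 + 0.01995 + 0.06580 + 0.05382 = 0.326622 m ≈ 330 mm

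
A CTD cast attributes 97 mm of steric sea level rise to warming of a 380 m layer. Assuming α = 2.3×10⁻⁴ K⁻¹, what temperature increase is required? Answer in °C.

about 1.11 °C

ΔT = Δh/(αH) = 0.097 / (2.3×10⁻⁴ × 380) ≈ 1.110 °C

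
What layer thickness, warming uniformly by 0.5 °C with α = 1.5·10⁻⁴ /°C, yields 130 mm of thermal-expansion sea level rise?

H ≈ 1730 m

H = Δh/(αΔT) = 0.13 / (1.5×10⁻⁴ × 0.5) ≈ 1733 m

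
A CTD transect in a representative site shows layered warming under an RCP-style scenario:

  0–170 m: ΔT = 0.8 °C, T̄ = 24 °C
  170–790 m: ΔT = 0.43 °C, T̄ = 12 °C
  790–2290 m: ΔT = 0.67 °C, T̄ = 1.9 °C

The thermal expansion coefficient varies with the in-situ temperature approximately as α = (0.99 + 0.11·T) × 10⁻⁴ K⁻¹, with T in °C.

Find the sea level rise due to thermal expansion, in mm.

Δh ≈ 231 mm

Layer 1: α = (0.99 + 0.11×24)×10⁻⁴ = 3.63×10⁻⁴ K⁻¹
Layer 2: α = (0.99 + 0.11×12)×10⁻⁴ = 2.31×10⁻⁴ K⁻¹
Layer 3: α = (0.99 + 0.11×1.9)×10⁻⁴ = 1.199×10⁻⁴ K⁻¹
Layer 1: 3.63×10⁻⁴ × 0.8 × 170 = 0.049368 m
170–790 m: 2.31×10⁻⁴ × 0.43 × 620 = 0.0615846 m
Layer 3: 1.199×10⁻⁴ × 1500 × 0.67 = 0.1204995 m
Δh = 0.049368 + 0.0615846 + 0.1204995 = 0.2314521 m ≈ 231 mm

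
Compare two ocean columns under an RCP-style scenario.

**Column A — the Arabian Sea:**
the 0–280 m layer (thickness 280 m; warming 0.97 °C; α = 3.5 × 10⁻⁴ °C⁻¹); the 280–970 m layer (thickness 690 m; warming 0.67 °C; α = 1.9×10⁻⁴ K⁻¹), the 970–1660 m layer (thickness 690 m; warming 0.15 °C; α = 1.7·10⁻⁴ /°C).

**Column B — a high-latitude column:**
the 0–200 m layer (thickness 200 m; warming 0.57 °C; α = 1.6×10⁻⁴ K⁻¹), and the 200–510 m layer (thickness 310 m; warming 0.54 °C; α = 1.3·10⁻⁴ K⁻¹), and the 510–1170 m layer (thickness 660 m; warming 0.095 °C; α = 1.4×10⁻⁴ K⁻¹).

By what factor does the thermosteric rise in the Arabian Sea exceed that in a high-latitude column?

A Layer 1: 3.5×10⁻⁴ × 0.97 × 280 = 0.09506 m
A 280–970 m: 0.67 × 1.9×10⁻⁴ × 690 = 0.087837 m
A Layer 3: 690 × 1.7×10⁻⁴ × 0.15 = 0.017595 m
A total: 0.200492 m
B Layer 1: 0.57 × 1.6×10⁻⁴ × 200 = 0.01824 m
B 200–510 m: 1.3×10⁻⁴ × 310 × 0.54 = 0.021762 m
B 0.095 × 660 × 1.4×10⁻⁴ = 0.008778 m
B total: 0.04878 m
Ratio: 0.200492 / 0.04878 ≈ 4.110

4.11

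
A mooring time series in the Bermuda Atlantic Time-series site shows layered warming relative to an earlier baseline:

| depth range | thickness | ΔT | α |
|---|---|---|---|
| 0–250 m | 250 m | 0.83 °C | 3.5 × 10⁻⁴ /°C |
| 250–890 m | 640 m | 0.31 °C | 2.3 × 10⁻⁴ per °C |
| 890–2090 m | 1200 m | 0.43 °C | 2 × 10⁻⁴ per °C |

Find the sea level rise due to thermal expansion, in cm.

250 × 3.5×10⁻⁴ × 0.83 = 0.072625 m
250–890 m: 0.31 × 2.3×10⁻⁴ × 640 = 0.045632 m
890–2090 m: 0.43 × 2×10⁻⁴ × 1200 = 0.10320 m
Δh = 0.072625 + 0.045632 + 0.10320 = 0.221457 m

Δh = 22.1 cm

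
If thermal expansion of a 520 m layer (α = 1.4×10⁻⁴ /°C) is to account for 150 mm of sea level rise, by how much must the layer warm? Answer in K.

2.06 K

ΔT = Δh/(αH) = 0.15 / (1.4×10⁻⁴ × 520) ≈ 2.060 K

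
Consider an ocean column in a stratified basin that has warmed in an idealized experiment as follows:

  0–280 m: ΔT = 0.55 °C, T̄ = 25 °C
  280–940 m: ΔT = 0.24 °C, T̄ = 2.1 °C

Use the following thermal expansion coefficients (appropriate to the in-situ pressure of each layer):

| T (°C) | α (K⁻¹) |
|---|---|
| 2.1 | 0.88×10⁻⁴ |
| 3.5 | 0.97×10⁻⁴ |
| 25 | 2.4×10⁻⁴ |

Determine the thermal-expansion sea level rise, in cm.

5.09 cm of thermosteric rise

Layer 1 at 25 °C → α = 2.4×10⁻⁴ K⁻¹
Layer 2 at 2.1 °C → α = 0.88×10⁻⁴ K⁻¹
0.55 × 2.4×10⁻⁴ × 280 = 0.03696 m
280–940 m: 0.24 × 660 × 0.88×10⁻⁴ = 0.0139392 m
Δh = 0.03696 + 0.0139392 = 0.0508992 m ≈ 5.09 cm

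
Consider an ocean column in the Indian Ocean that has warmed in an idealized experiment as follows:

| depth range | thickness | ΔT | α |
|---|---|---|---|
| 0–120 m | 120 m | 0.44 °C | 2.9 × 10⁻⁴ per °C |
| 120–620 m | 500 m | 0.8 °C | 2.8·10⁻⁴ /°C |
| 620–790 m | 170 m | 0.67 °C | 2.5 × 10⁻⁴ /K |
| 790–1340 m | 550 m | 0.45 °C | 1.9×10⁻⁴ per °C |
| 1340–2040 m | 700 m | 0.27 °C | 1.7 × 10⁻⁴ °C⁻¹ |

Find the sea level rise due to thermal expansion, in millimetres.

235 mm

2.9×10⁻⁴ × 120 × 0.44 = 0.015312 m
Layer 2: 0.8 × 2.8×10⁻⁴ × 500 = 0.11200 m
620–790 m: 0.67 × 170 × 2.5×10⁻⁴ = 0.028475 m
790–1340 m: 0.45 × 1.9×10⁻⁴ × 550 = 0.047025 m
1340–2040 m: 0.27 × 1.7×10⁻⁴ × 700 = 0.03213 m
Δh = 0.015312 + 0.11200 + 0.028475 + 0.047025 + 0.03213 = 0.234942 m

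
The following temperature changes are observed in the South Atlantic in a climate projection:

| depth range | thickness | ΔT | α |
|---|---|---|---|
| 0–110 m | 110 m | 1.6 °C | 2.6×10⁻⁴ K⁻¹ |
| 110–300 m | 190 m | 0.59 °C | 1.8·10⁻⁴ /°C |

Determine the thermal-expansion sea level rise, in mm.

Δh = 65.9 mm

1.6 × 110 × 2.6×10⁻⁴ = 0.04576 m
Layer 2: 190 × 1.8×10⁻⁴ × 0.59 = 0.020178 m
Δh = 0.04576 + 0.020178 = 0.065938 m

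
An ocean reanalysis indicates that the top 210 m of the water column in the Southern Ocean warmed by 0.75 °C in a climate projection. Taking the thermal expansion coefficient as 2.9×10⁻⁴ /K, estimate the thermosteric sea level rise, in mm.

Δh ≈ 45.7 mm

Δh = αΔT·H = 2.9×10⁻⁴ × 0.75 × 210 = 0.045675 m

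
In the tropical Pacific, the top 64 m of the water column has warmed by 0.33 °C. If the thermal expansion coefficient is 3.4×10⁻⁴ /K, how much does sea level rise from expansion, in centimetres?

Δh = αΔT·H = 3.4×10⁻⁴ × 0.33 × 64 = 0.0071808 m

about 0.718 cm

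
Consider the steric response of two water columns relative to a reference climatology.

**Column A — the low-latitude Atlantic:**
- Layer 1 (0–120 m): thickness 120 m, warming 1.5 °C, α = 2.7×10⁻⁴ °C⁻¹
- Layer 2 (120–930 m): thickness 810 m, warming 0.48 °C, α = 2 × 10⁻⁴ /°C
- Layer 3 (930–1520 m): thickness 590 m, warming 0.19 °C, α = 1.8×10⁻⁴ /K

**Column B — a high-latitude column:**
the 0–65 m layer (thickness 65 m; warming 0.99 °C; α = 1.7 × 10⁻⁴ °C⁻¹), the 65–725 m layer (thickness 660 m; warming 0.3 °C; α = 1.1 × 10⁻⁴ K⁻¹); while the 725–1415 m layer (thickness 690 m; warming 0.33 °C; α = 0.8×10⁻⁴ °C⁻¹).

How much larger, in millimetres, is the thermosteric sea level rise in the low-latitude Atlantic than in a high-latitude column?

A Layer 1: 120 × 1.5 × 2.7×10⁻⁴ = 0.04860 m
A 120–930 m: 0.48 × 810 × 2×10⁻⁴ = 0.07776 m
A Layer 3: 590 × 1.8×10⁻⁴ × 0.19 = 0.020178 m
A total: 0.146538 m
B 0–65 m: 1.7×10⁻⁴ × 0.99 × 65 = 0.0109395 m
B Layer 2: 660 × 0.3 × 1.1×10⁻⁴ = 0.02178 m
B Layer 3: 690 × 0.8×10⁻⁴ × 0.33 = 0.018216 m
B total: 0.0509355 m
Difference: 0.146538 − 0.0509355 = 0.0956025 m

95.6 mm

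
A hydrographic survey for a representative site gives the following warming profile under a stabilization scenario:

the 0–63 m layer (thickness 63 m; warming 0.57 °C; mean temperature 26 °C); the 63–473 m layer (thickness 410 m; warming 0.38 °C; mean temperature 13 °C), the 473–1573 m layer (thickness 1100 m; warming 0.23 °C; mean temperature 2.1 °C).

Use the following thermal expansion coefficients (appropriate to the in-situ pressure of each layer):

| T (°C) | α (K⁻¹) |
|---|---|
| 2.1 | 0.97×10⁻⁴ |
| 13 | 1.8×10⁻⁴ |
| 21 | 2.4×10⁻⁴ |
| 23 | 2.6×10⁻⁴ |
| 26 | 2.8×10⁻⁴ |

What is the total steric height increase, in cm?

Layer 1 at 26 °C → α = 2.8×10⁻⁴ K⁻¹
Layer 2 at 13 °C → α = 1.8×10⁻⁴ K⁻¹
Layer 3 at 2.1 °C → α = 0.97×10⁻⁴ K⁻¹
63 × 2.8×10⁻⁴ × 0.57 = 0.0100548 m
63–473 m: 1.8×10⁻⁴ × 0.38 × 410 = 0.028044 m
1100 × 0.97×10⁻⁴ × 0.23 = 0.024541 m
Δh = 0.0100548 + 0.028044 + 0.024541 = 0.0626398 m

Δh = 6.3 cm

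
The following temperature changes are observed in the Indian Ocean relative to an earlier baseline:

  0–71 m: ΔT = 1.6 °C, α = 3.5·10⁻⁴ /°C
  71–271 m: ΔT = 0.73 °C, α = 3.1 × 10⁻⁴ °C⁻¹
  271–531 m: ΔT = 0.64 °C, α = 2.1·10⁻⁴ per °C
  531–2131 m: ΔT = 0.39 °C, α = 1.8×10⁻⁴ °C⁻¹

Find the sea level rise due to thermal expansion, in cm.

0–71 m: 1.6 × 3.5×10⁻⁴ × 71 = 0.03976 m
Layer 2: 3.1×10⁻⁴ × 200 × 0.73 = 0.04526 m
Layer 3: 260 × 2.1×10⁻⁴ × 0.64 = 0.034944 m
0.39 × 1600 × 1.8×10⁻⁴ = 0.11232 m
Δh = 0.03976 + 0.04526 + 0.034944 + 0.11232 = 0.232284 m

23 cm of thermosteric rise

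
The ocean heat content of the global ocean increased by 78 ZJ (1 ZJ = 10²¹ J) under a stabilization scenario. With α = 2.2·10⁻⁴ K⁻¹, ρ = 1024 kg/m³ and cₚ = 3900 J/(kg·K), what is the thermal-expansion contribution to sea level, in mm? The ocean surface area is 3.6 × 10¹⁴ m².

Per unit area: Q = 78×10²¹ / (3.6×10¹⁴) ≈ 2.167×10⁸ J/m²
Δh = αQ/(ρcₚ) = 2.2×10⁻⁴ × 2.167×10⁸ / (1024 × 3900) ≈ 0.011938 m

about 11.9 mm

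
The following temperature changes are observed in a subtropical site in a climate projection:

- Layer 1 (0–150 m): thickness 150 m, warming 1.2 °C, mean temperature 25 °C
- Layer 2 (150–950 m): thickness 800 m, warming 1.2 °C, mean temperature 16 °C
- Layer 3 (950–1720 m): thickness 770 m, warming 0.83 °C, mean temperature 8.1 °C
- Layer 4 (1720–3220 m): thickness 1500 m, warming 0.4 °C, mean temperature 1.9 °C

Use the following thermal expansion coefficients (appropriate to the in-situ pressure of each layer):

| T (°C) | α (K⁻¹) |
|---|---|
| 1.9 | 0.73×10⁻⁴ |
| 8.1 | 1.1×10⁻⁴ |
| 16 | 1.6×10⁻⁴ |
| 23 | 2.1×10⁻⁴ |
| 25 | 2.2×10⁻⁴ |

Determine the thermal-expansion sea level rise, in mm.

Layer 1 at 25 °C → α = 2.2×10⁻⁴ K⁻¹
Layer 2 at 16 °C → α = 1.6×10⁻⁴ K⁻¹
Layer 3 at 8.1 °C → α = 1.1×10⁻⁴ K⁻¹
Layer 4 at 1.9 °C → α = 0.73×10⁻⁴ K⁻¹
0–150 m: 1.2 × 2.2×10⁻⁴ × 150 = 0.03960 m
150–950 m: 800 × 1.6×10⁻⁴ × 1.2 = 0.15360 m
Layer 3: 0.83 × 1.1×10⁻⁴ × 770 = 0.070301 m
1500 × 0.73×10⁻⁴ × 0.4 = 0.04380 m
Δh = 0.03960 + 0.15360 + 0.070301 + 0.04380 = 0.307301 m ≈ 307 mm

Δh = 307 mm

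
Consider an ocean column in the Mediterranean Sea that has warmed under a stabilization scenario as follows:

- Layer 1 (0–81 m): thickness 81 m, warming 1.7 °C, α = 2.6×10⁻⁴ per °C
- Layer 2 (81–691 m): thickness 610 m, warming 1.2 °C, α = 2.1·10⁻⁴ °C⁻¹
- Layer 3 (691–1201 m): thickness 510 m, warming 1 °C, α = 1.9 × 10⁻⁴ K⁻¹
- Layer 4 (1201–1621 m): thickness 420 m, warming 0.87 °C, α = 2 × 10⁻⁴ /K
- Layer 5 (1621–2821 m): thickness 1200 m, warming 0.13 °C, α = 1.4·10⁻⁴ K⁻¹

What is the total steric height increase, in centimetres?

Δh = 38 cm

2.6×10⁻⁴ × 81 × 1.7 = 0.035802 m
610 × 1.2 × 2.1×10⁻⁴ = 0.15372 m
1 × 510 × 1.9×10⁻⁴ = 0.09690 m
Layer 4: 2×10⁻⁴ × 0.87 × 420 = 0.07308 m
1621–2821 m: 1200 × 0.13 × 1.4×10⁻⁴ = 0.02184 m
Δh = 0.035802 + 0.15372 + 0.09690 + 0.07308 + 0.02184 = 0.381342 m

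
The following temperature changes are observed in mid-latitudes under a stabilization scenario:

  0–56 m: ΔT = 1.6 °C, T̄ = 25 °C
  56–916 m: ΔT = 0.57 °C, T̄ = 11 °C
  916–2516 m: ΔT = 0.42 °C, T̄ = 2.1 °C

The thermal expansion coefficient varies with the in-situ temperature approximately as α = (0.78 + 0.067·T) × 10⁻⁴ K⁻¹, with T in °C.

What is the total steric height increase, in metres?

Δh = 0.16 m

Layer 1: α = (0.78 + 0.067×25)×10⁻⁴ = 2.455×10⁻⁴ K⁻¹
Layer 2: α = (0.78 + 0.067×11)×10⁻⁴ = 1.517×10⁻⁴ K⁻¹
Layer 3: α = (0.78 + 0.067×2.1)×10⁻⁴ = 0.9207×10⁻⁴ K⁻¹
Layer 1: 2.455×10⁻⁴ × 56 × 1.6 = 0.0219968 m
56–916 m: 1.517×10⁻⁴ × 0.57 × 860 = 0.07436334 m
Layer 3: 1600 × 0.9207×10⁻⁴ × 0.42 = 0.06187104 m
Δh = 0.0219968 + 0.07436334 + 0.06187104 = 0.15823118 m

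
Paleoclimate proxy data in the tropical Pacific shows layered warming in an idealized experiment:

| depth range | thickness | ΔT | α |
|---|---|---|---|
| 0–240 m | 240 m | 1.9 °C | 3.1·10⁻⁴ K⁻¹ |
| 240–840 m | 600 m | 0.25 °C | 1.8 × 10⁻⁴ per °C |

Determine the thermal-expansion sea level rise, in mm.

168 mm of thermosteric rise

Layer 1: 1.9 × 3.1×10⁻⁴ × 240 = 0.14136 m
Layer 2: 1.8×10⁻⁴ × 600 × 0.25 = 0.02700 m
Δh = 0.14136 + 0.02700 = 0.16836 m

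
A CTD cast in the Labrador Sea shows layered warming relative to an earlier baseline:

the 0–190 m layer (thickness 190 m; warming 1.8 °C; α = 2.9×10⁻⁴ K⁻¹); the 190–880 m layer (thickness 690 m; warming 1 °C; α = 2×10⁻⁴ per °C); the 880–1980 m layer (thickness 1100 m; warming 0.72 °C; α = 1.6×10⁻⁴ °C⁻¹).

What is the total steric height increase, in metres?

Layer 1: 190 × 1.8 × 2.9×10⁻⁴ = 0.09918 m
Layer 2: 2×10⁻⁴ × 690 × 1 = 0.13800 m
Layer 3: 1.6×10⁻⁴ × 1100 × 0.72 = 0.12672 m
Δh = 0.09918 + 0.13800 + 0.12672 = 0.36390 m

0.364 m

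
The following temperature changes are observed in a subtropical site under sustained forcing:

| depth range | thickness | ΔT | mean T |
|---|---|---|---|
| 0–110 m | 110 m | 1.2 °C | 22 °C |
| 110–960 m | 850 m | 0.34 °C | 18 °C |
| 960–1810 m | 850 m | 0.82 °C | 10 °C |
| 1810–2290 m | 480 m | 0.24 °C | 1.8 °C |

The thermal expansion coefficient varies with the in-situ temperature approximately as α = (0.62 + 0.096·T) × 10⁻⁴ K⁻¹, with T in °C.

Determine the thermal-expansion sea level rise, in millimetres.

Layer 1: α = (0.62 + 0.096×22)×10⁻⁴ = 2.732×10⁻⁴ K⁻¹
Layer 2: α = (0.62 + 0.096×18)×10⁻⁴ = 2.348×10⁻⁴ K⁻¹
Layer 3: α = (0.62 + 0.096×10)×10⁻⁴ = 1.58×10⁻⁴ K⁻¹
Layer 4: α = (0.62 + 0.096×1.8)×10⁻⁴ = 0.7928×10⁻⁴ K⁻¹
110 × 2.732×10⁻⁴ × 1.2 = 0.0360624 m
Layer 2: 2.348×10⁻⁴ × 0.34 × 850 = 0.0678572 m
Layer 3: 0.82 × 850 × 1.58×10⁻⁴ = 0.110126 m
Layer 4: 480 × 0.24 × 0.7928×10⁻⁴ = 0.009133056 m
Δh = 0.0360624 + 0.0678572 + 0.110126 + 0.009133056 = 0.223178656 m

220 mm of thermosteric rise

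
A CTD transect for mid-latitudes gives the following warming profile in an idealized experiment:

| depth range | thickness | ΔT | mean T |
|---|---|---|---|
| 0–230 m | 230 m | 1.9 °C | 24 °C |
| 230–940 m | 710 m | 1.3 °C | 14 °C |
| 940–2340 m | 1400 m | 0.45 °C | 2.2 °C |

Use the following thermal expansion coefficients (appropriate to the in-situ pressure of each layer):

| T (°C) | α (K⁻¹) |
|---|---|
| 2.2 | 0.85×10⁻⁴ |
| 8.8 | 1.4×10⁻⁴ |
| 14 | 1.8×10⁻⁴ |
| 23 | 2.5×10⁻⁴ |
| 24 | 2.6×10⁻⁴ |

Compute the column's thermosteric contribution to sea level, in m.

Layer 1 at 24 °C → α = 2.6×10⁻⁴ K⁻¹
Layer 2 at 14 °C → α = 1.8×10⁻⁴ K⁻¹
Layer 3 at 2.2 °C → α = 0.85×10⁻⁴ K⁻¹
0–230 m: 2.6×10⁻⁴ × 1.9 × 230 = 0.11362 m
Layer 2: 1.3 × 710 × 1.8×10⁻⁴ = 0.16614 m
Layer 3: 0.45 × 0.85×10⁻⁴ × 1400 = 0.05355 m
Δh = 0.11362 + 0.16614 + 0.05355 = 0.33331 m

0.333 m of thermosteric rise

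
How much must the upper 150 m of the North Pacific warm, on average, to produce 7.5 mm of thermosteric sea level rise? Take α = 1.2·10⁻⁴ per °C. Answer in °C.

ΔT = Δh/(αH) = 0.0075 / (1.2×10⁻⁴ × 150) ≈ 0.4167 °C

ΔT ≈ 0.417 °C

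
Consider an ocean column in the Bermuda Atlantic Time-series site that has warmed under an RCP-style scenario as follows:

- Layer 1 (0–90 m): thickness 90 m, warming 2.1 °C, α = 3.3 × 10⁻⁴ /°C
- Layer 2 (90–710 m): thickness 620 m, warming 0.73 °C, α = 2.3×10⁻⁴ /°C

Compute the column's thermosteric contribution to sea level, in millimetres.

0–90 m: 90 × 2.1 × 3.3×10⁻⁴ = 0.06237 m
90–710 m: 2.3×10⁻⁴ × 620 × 0.73 = 0.104098 m
Δh = 0.06237 + 0.104098 = 0.166468 m ≈ 166 mm

Δh = 166 mm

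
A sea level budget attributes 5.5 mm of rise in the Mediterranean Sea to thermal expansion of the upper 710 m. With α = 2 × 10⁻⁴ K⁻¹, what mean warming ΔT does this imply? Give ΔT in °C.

ΔT ≈ 0.039 °C

ΔT = Δh/(αH) = 0.0055 / (2×10⁻⁴ × 710) ≈ 0.03873 °C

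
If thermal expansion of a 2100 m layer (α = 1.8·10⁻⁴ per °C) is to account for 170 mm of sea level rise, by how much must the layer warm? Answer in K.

ΔT = Δh/(αH) = 0.17 / (1.8×10⁻⁴ × 2100) ≈ 0.4497 K

about 0.450 K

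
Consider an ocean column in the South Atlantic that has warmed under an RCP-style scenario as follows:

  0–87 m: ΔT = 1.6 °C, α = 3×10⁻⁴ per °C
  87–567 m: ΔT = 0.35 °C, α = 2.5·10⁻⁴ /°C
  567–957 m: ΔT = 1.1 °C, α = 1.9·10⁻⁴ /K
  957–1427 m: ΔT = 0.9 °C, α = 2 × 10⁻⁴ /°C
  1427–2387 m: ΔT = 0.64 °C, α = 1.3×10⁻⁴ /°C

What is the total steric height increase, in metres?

3×10⁻⁴ × 87 × 1.6 = 0.04176 m
480 × 0.35 × 2.5×10⁻⁴ = 0.04200 m
567–957 m: 390 × 1.1 × 1.9×10⁻⁴ = 0.08151 m
Layer 4: 470 × 2×10⁻⁴ × 0.9 = 0.08460 m
Layer 5: 1.3×10⁻⁴ × 960 × 0.64 = 0.079872 m
Δh = 0.04176 + 0.04200 + 0.08151 + 0.08460 + 0.079872 = 0.329742 m ≈ 0.33 m

0.33 m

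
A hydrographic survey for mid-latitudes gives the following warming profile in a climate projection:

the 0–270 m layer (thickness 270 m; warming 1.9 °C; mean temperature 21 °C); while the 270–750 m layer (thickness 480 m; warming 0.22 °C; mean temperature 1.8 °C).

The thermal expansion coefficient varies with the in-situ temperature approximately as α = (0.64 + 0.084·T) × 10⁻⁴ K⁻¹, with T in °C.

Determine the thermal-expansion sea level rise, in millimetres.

Layer 1: α = (0.64 + 0.084×21)×10⁻⁴ = 2.404×10⁻⁴ K⁻¹
Layer 2: α = (0.64 + 0.084×1.8)×10⁻⁴ = 0.7912×10⁻⁴ K⁻¹
Layer 1: 1.9 × 270 × 2.404×10⁻⁴ = 0.1233252 m
Layer 2: 480 × 0.7912×10⁻⁴ × 0.22 = 0.008355072 m
Δh = 0.1233252 + 0.008355072 = 0.131680272 m ≈ 132 mm

Δh ≈ 132 mm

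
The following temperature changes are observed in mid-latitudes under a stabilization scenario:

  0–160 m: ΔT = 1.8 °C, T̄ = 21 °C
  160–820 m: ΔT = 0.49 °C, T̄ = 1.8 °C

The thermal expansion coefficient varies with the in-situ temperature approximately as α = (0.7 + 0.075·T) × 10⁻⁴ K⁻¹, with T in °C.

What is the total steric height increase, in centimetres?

Layer 1: α = (0.7 + 0.075×21)×10⁻⁴ = 2.275×10⁻⁴ K⁻¹
Layer 2: α = (0.7 + 0.075×1.8)×10⁻⁴ = 0.835×10⁻⁴ K⁻¹
0–160 m: 1.8 × 160 × 2.275×10⁻⁴ = 0.06552 m
Layer 2: 0.49 × 0.835×10⁻⁴ × 660 = 0.0270039 m
Δh = 0.06552 + 0.0270039 = 0.0925239 m ≈ 9.3 cm

9.3 cm of thermosteric rise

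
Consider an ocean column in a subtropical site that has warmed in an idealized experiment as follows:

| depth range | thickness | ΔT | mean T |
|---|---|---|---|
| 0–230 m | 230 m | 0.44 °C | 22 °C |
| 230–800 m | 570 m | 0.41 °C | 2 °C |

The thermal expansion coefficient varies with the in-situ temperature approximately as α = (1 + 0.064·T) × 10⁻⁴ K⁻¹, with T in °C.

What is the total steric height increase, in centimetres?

Layer 1: α = (1 + 0.064×22)×10⁻⁴ = 2.408×10⁻⁴ K⁻¹
Layer 2: α = (1 + 0.064×2)×10⁻⁴ = 1.128×10⁻⁴ K⁻¹
2.408×10⁻⁴ × 230 × 0.44 = 0.02436896 m
230–800 m: 570 × 0.41 × 1.128×10⁻⁴ = 0.02636136 m
Δh = 0.02436896 + 0.02636136 = 0.05073032 m

Δh = 5.07 cm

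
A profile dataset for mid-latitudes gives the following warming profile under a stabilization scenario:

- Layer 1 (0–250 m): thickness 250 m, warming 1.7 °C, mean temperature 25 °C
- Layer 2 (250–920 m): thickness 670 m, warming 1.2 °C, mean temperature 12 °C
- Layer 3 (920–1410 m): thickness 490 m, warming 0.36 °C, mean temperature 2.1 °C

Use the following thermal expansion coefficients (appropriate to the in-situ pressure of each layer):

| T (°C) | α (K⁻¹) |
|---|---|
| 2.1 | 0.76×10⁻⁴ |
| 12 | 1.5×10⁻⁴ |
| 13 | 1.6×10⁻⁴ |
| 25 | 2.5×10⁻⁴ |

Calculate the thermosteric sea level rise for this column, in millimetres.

Δh = 240 mm

Layer 1 at 25 °C → α = 2.5×10⁻⁴ K⁻¹
Layer 2 at 12 °C → α = 1.5×10⁻⁴ K⁻¹
Layer 3 at 2.1 °C → α = 0.76×10⁻⁴ K⁻¹
0–250 m: 250 × 1.7 × 2.5×10⁻⁴ = 0.10625 m
Layer 2: 1.5×10⁻⁴ × 670 × 1.2 = 0.12060 m
920–1410 m: 0.36 × 490 × 0.76×10⁻⁴ = 0.0134064 m
Δh = 0.10625 + 0.12060 + 0.0134064 = 0.2402564 m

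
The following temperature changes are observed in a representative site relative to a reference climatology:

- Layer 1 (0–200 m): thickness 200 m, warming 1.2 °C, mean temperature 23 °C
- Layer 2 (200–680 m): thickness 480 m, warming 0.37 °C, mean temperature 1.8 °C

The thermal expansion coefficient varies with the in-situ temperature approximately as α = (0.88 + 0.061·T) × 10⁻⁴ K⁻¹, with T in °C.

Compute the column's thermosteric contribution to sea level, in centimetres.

Layer 1: α = (0.88 + 0.061×23)×10⁻⁴ = 2.283×10⁻⁴ K⁻¹
Layer 2: α = (0.88 + 0.061×1.8)×10⁻⁴ = 0.9898×10⁻⁴ K⁻¹
Layer 1: 200 × 1.2 × 2.283×10⁻⁴ = 0.054792 m
200–680 m: 0.9898×10⁻⁴ × 0.37 × 480 = 0.017578848 m
Δh = 0.054792 + 0.017578848 = 0.072370848 m ≈ 7.24 cm

Δh = 7.24 cm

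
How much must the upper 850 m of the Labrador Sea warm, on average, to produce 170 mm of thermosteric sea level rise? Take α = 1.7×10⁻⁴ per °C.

ΔT = Δh/(αH) = 0.17 / (1.7×10⁻⁴ × 850) ≈ 1.176 K

about 1.18 K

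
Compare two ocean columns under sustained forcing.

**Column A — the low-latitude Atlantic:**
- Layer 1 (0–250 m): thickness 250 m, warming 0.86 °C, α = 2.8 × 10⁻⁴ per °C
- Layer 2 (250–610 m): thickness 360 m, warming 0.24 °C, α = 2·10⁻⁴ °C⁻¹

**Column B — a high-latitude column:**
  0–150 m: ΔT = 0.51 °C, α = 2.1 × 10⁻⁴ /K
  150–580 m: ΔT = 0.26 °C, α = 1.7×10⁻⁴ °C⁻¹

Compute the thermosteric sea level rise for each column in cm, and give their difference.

A 0–250 m: 0.86 × 250 × 2.8×10⁻⁴ = 0.06020 m
A 250–610 m: 2×10⁻⁴ × 0.24 × 360 = 0.01728 m
A total: 0.07748 m
B Layer 1: 0.51 × 2.1×10⁻⁴ × 150 = 0.016065 m
B 1.7×10⁻⁴ × 430 × 0.26 = 0.019006 m
B total: 0.035071 m
Difference: 0.07748 − 0.035071 = 0.042409 m

A: 7.75 cm; B: 3.51 cm; difference 4.24 cm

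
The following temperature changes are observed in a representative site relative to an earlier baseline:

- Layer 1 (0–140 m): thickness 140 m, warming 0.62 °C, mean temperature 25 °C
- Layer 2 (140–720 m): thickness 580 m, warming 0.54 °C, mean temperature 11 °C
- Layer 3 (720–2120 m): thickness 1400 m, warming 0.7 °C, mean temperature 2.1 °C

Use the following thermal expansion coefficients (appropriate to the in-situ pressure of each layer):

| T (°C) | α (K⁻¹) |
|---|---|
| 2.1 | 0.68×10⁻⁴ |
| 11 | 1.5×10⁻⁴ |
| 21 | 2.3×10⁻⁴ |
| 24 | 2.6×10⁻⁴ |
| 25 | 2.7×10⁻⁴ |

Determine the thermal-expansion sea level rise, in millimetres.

Δh = 140 mm

Layer 1 at 25 °C → α = 2.7×10⁻⁴ K⁻¹
Layer 2 at 11 °C → α = 1.5×10⁻⁴ K⁻¹
Layer 3 at 2.1 °C → α = 0.68×10⁻⁴ K⁻¹
Layer 1: 0.62 × 2.7×10⁻⁴ × 140 = 0.023436 m
140–720 m: 1.5×10⁻⁴ × 580 × 0.54 = 0.04698 m
Layer 3: 1400 × 0.7 × 0.68×10⁻⁴ = 0.06664 m
Δh = 0.023436 + 0.04698 + 0.06664 = 0.137056 m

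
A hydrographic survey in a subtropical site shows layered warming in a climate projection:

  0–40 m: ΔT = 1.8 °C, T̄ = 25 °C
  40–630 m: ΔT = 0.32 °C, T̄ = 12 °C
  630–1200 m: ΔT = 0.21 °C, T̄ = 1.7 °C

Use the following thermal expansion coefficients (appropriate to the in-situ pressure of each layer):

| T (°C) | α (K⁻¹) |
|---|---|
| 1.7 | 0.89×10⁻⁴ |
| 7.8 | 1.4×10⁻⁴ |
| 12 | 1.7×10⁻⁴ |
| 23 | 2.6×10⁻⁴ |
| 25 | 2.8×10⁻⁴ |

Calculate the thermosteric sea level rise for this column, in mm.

62.9 mm

Layer 1 at 25 °C → α = 2.8×10⁻⁴ K⁻¹
Layer 2 at 12 °C → α = 1.7×10⁻⁴ K⁻¹
Layer 3 at 1.7 °C → α = 0.89×10⁻⁴ K⁻¹
0–40 m: 40 × 2.8×10⁻⁴ × 1.8 = 0.02016 m
590 × 0.32 × 1.7×10⁻⁴ = 0.032096 m
630–1200 m: 570 × 0.89×10⁻⁴ × 0.21 = 0.0106533 m
Δh = 0.02016 + 0.032096 + 0.0106533 = 0.0629093 m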